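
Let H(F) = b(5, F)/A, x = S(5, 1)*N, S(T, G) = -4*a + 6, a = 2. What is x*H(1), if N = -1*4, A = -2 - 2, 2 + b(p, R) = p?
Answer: -6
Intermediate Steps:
b(p, R) = -2 + p
A = -4
S(T, G) = -2 (S(T, G) = -4*2 + 6 = -8 + 6 = -2)
N = -4
x = 8 (x = -2*(-4) = 8)
H(F) = -¾ (H(F) = (-2 + 5)/(-4) = 3*(-¼) = -¾)
x*H(1) = 8*(-¾) = -6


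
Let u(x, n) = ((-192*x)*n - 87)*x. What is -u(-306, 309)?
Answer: 5555209986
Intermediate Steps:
u(x, n) = x*(-87 - 192*n*x) (u(x, n) = (-192*n*x - 87)*x = (-87 - 192*n*x)*x = x*(-87 - 192*n*x))
-u(-306, 309) = -(-3)*(-306)*(29 + 64*309*(-306)) = -(-3)*(-306)*(29 - 6051456) = -(-3)*(-306)*(-6051427) = -1*(-5555209986) = 5555209986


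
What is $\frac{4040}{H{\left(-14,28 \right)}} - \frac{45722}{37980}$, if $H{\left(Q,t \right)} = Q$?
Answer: $- \frac{38519827}{132930} \approx -289.78$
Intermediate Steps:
$\frac{4040}{H{\left(-14,28 \right)}} - \frac{45722}{37980} = \frac{4040}{-14} - \frac{45722}{37980} = 4040 \left(- \frac{1}{14}\right) - \frac{22861}{18990} = - \frac{2020}{7} - \frac{22861}{18990} = - \frac{38519827}{132930}$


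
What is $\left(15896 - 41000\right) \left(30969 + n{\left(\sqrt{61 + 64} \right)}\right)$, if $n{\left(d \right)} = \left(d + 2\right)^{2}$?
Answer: $-780684192 - 502080 \sqrt{5} \approx -7.8181 \cdot 10^{8}$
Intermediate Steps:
$n{\left(d \right)} = \left(2 + d\right)^{2}$
$\left(15896 - 41000\right) \left(30969 + n{\left(\sqrt{61 + 64} \right)}\right) = \left(15896 - 41000\right) \left(30969 + \left(2 + \sqrt{61 + 64}\right)^{2}\right) = - 25104 \left(30969 + \left(2 + \sqrt{125}\right)^{2}\right) = - 25104 \left(30969 + \left(2 + 5 \sqrt{5}\right)^{2}\right) = -777445776 - 25104 \left(2 + 5 \sqrt{5}\right)^{2}$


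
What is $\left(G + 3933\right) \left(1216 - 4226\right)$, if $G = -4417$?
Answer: $1456840$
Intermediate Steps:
$\left(G + 3933\right) \left(1216 - 4226\right) = \left(-4417 + 3933\right) \left(1216 - 4226\right) = - 484 \left(1216 - 4226\right) = \left(-484\right) \left(-3010\right) = 1456840$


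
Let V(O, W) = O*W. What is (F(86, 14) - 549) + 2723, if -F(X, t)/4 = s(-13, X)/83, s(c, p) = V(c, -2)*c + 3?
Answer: 181782/83 ≈ 2190.1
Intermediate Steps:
s(c, p) = 3 - 2*c² (s(c, p) = (c*(-2))*c + 3 = (-2*c)*c + 3 = -2*c² + 3 = 3 - 2*c²)
F(X, t) = 1340/83 (F(X, t) = -4*(3 - 2*(-13)²)/83 = -4*(3 - 2*169)/83 = -4*(3 - 338)/83 = -(-1340)/83 = -4*(-335/83) = 1340/83)
(F(86, 14) - 549) + 2723 = (1340/83 - 549) + 2723 = -44227/83 + 2723 = 181782/83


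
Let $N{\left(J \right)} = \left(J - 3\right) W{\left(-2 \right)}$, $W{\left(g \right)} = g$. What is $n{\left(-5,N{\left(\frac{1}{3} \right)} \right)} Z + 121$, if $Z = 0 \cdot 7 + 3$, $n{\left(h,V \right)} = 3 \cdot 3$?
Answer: $148$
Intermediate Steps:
$N{\left(J \right)} = 6 - 2 J$ ($N{\left(J \right)} = \left(J - 3\right) \left(-2\right) = \left(-3 + J\right) \left(-2\right) = 6 - 2 J$)
$n{\left(h,V \right)} = 9$
$Z = 3$ ($Z = 0 + 3 = 3$)
$n{\left(-5,N{\left(\frac{1}{3} \right)} \right)} Z + 121 = 9 \cdot 3 + 121 = 27 + 121 = 148$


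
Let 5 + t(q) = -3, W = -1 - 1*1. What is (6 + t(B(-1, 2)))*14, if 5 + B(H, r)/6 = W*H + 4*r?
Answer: -28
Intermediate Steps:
W = -2 (W = -1 - 1 = -2)
B(H, r) = -30 - 12*H + 24*r (B(H, r) = -30 + 6*(-2*H + 4*r) = -30 + (-12*H + 24*r) = -30 - 12*H + 24*r)
t(q) = -8 (t(q) = -5 - 3 = -8)
(6 + t(B(-1, 2)))*14 = (6 - 8)*14 = -2*14 = -28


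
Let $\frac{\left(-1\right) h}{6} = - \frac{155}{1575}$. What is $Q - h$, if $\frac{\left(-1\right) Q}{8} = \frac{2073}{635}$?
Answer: $- \frac{356138}{13335} \approx -26.707$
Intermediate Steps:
$Q = - \frac{16584}{635}$ ($Q = - 8 \cdot \frac{2073}{635} = - 8 \cdot 2073 \cdot \frac{1}{635} = \left(-8\right) \frac{2073}{635} = - \frac{16584}{635} \approx -26.117$)
$h = \frac{62}{105}$ ($h = - 6 \left(- \frac{155}{1575}\right) = - 6 \left(\left(-155\right) \frac{1}{1575}\right) = \left(-6\right) \left(- \frac{31}{315}\right) = \frac{62}{105} \approx 0.59048$)
$Q - h = - \frac{16584}{635} - \frac{62}{105} = - \frac{356138}{13335}$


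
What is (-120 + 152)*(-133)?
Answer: -4256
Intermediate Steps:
(-120 + 152)*(-133) = 32*(-133) = -4256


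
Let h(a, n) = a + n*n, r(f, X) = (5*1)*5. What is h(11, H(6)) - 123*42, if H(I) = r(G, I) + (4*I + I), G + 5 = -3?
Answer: -2130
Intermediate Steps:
G = -8 (G = -5 - 3 = -8)
r(f, X) = 25 (r(f, X) = 5*5 = 25)
H(I) = 25 + 5*I (H(I) = 25 + (4*I + I) = 25 + 5*I)
h(a, n) = a + n²
h(11, H(6)) - 123*42 = (11 + (25 + 5*6)²) - 123*42 = (11 + (25 + 30)²) - 5166 = (11 + 55²) - 5166 = (11 + 3025) - 5166 = 3036 - 5166 = -2130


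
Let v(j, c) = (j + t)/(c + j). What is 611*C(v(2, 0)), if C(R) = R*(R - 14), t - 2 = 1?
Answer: -70265/4 ≈ -17566.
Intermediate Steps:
t = 3 (t = 2 + 1 = 3)
v(j, c) = (3 + j)/(c + j) (v(j, c) = (j + 3)/(c + j) = (3 + j)/(c + j))
C(R) = R*(-14 + R)
611*C(v(2, 0)) = 611*(((3 + 2)/(0 + 2))*(-14 + (3 + 2)/(0 + 2))) = 611*((5/2)*(-14 + 5/2)) = 611*(((½)*5)*(-14 + (½)*5)) = 611*(5*(-14 + 5/2)/2) = 611*((5/2)*(-23/2)) = 611*(-115/4) = -70265/4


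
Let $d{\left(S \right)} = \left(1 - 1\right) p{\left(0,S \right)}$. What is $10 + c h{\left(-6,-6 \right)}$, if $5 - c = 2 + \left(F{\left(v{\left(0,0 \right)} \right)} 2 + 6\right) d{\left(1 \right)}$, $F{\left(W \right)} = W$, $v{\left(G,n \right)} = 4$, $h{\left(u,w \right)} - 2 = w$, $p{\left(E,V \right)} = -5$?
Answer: $-2$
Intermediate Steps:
$h{\left(u,w \right)} = 2 + w$
$d{\left(S \right)} = 0$ ($d{\left(S \right)} = \left(1 - 1\right) \left(-5\right) = 0 \left(-5\right) = 0$)
$c = 3$ ($c = 5 - \left(2 + \left(4 \cdot 2 + 6\right) 0\right) = 5 - \left(2 + \left(8 + 6\right) 0\right) = 5 - \left(2 + 14 \cdot 0\right) = 5 - \left(2 + 0\right) = 5 - 2 = 3$)
$10 + c h{\left(-6,-6 \right)} = 10 + 3 \left(2 - 6\right) = 10 + 3 \left(-4\right) = 10 - 12 = -2$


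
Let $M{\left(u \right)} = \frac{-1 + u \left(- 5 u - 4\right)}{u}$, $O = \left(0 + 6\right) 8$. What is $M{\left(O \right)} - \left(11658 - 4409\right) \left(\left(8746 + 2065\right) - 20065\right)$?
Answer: $\frac{3219936095}{48} \approx 6.7082 \cdot 10^{7}$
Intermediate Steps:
$O = 48$ ($O = 6 \cdot 8 = 48$)
$M{\left(u \right)} = \frac{-1 + u \left(-4 - 5 u\right)}{u}$
$M{\left(O \right)} - \left(11658 - 4409\right) \left(\left(8746 + 2065\right) - 20065\right) = \left(-4 - \frac{1}{48} - 240\right) - \left(11658 - 4409\right) \left(\left(8746 + 2065\right) - 20065\right) = \left(-4 - \frac{1}{48} - 240\right) - 7249 \left(10811 - 20065\right) = \left(-4 - \frac{1}{48} - 240\right) - 7249 \left(-9254\right) = - \frac{11713}{48} - -67082246 = - \frac{11713}{48} + 67082246 = \frac{3219936095}{48}$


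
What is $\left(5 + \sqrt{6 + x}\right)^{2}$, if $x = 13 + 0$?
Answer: $\left(5 + \sqrt{19}\right)^{2} \approx 87.589$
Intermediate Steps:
$x = 13$
$\left(5 + \sqrt{6 + x}\right)^{2} = \left(5 + \sqrt{6 + 13}\right)^{2} = \left(5 + \sqrt{19}\right)^{2}$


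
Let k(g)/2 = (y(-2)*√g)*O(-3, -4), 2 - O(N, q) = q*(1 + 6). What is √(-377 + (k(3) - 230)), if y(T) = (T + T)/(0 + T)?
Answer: √(-607 + 120*√3) ≈ 19.979*I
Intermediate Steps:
O(N, q) = 2 - 7*q (O(N, q) = 2 - q*(1 + 6) = 2 - q*7 = 2 - 7*q)
y(T) = 2 (y(T) = (2*T)/T = 2)
k(g) = 120*√g (k(g) = 2*((2*√g)*(2 - 7*(-4))) = 2*((2*√g)*(2 + 28)) = 2*((2*√g)*30) = 2*(60*√g) = 120*√g)
√(-377 + (k(3) - 230)) = √(-377 + (120*√3 - 230)) = √(-377 + (-230 + 120*√3)) = √(-607 + 120*√3)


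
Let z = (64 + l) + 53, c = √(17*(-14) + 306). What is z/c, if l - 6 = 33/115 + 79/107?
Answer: 1526131*√17/418370 ≈ 15.040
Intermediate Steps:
l = 86446/12305 (l = 6 + (33/115 + 79/107) = 6 + 12616/12305 = 86446/12305 ≈ 7.0253)
c = 2*√17 (c = √(-238 + 306) = √68 = 2*√17 ≈ 8.2462)
z = 1526131/12305 (z = (64 + 86446/12305) + 53 = 873966/12305 + 53 = 1526131/12305 ≈ 124.03)
z/c = 1526131/(12305*((2*√17))) = 1526131*(√17/34)/12305 = 1526131*√17/418370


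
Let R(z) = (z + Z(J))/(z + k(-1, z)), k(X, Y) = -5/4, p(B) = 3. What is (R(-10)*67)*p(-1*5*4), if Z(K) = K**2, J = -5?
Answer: -268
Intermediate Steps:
k(X, Y) = -5/4 (k(X, Y) = -5*1/4 = -5/4)
R(z) = (25 + z)/(-5/4 + z) (R(z) = (z + (-5)**2)/(z - 5/4) = (z + 25)/(-5/4 + z) = (25 + z)/(-5/4 + z))
(R(-10)*67)*p(-1*5*4) = ((4*(25 - 10)/(-5 + 4*(-10)))*67)*3 = ((4*15/(-5 - 40))*67)*3 = ((4*15/(-45))*67)*3 = ((4*(-1/45)*15)*67)*3 = -4/3*67*3 = -268/3*3 = -268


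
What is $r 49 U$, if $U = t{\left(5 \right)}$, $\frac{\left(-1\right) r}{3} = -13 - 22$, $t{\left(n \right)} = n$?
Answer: $25725$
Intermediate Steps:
$r = 105$ ($r = - 3 \left(-13 - 22\right) = \left(-3\right) \left(-35\right) = 105$)
$U = 5$
$r 49 U = 105 \cdot 49 \cdot 5 = 5145 \cdot 5 = 25725$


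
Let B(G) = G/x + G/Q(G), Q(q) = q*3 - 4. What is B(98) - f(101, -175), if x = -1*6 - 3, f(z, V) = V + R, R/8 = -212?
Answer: 2427886/1305 ≈ 1860.4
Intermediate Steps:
R = -1696 (R = 8*(-212) = -1696)
Q(q) = -4 + 3*q (Q(q) = 3*q - 4 = -4 + 3*q)
f(z, V) = -1696 + V (f(z, V) = V - 1696 = -1696 + V)
x = -9 (x = -6 - 3 = -9)
B(G) = -G/9 + G/(-4 + 3*G) (B(G) = G/(-9) + G/(-4 + 3*G) = G*(-⅑) + G/(-4 + 3*G) = -G/9 + G/(-4 + 3*G))
B(98) - f(101, -175) = (⅑)*98*(13 - 3*98)/(-4 + 3*98) - (-1696 - 175) = (⅑)*98*(13 - 294)/(-4 + 294) - 1*(-1871) = (⅑)*98*(-281)/290 + 1871 = (⅑)*98*(1/290)*(-281) + 1871 = -13769/1305 + 1871 = 2427886/1305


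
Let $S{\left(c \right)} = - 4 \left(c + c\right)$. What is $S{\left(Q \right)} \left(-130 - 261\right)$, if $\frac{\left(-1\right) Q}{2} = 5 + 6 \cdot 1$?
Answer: $-68816$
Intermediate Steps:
$Q = -22$ ($Q = - 2 \left(5 + 6 \cdot 1\right) = - 2 \left(5 + 6\right) = \left(-2\right) 11 = -22$)
$S{\left(c \right)} = - 8 c$ ($S{\left(c \right)} = - 4 \cdot 2 c = - 8 c$)
$S{\left(Q \right)} \left(-130 - 261\right) = \left(-8\right) \left(-22\right) \left(-130 - 261\right) = 176 \left(-391\right) = -68816$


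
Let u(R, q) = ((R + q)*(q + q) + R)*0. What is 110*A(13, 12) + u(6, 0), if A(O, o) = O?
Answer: 1430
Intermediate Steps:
u(R, q) = 0 (u(R, q) = ((R + q)*(2*q) + R)*0 = (2*q*(R + q) + R)*0 = (R + 2*q*(R + q))*0 = 0)
110*A(13, 12) + u(6, 0) = 110*13 + 0 = 1430 + 0 = 1430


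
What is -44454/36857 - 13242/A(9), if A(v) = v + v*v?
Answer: -82010209/552855 ≈ -148.34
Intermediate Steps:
A(v) = v + v**2
-44454/36857 - 13242/A(9) = -44454/36857 - 13242*1/(9*(1 + 9)) = -44454*1/36857 - 13242/(9*10) = -44454/36857 - 13242/90 = -44454/36857 - 13242*1/90 = -44454/36857 - 2207/15 = -82010209/552855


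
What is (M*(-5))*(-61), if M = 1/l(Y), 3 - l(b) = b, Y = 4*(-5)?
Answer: 305/23 ≈ 13.261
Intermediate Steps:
Y = -20
l(b) = 3 - b
M = 1/23 (M = 1/(3 - 1*(-20)) = 1/(3 + 20) = 1/23 ≈ 0.043478)
(M*(-5))*(-61) = ((1/23)*(-5))*(-61) = -5/23*(-61) = 305/23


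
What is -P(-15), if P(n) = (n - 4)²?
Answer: -361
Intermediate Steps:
P(n) = (-4 + n)²
-P(-15) = -(-4 - 15)² = -1*(-19)² = -1*361 = -361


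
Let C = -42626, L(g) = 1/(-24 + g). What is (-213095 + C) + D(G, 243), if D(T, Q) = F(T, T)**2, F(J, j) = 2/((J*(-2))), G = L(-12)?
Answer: -254425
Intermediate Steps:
G = -1/36 (G = 1/(-24 - 12) = 1/(-36) = -1/36 ≈ -0.027778)
F(J, j) = -1/J (F(J, j) = 2/((-2*J)) = 2*(-1/(2*J)) = -1/J)
D(T, Q) = T**(-2) (D(T, Q) = (-1/T)**2 = T**(-2))
(-213095 + C) + D(G, 243) = (-213095 - 42626) + (-1/36)**(-2) = -255721 + 1296 = -254425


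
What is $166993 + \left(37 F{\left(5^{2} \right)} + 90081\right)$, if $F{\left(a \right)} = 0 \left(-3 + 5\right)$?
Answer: $257074$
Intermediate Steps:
$F{\left(a \right)} = 0$ ($F{\left(a \right)} = 0 \cdot 2 = 0$)
$166993 + \left(37 F{\left(5^{2} \right)} + 90081\right) = 166993 + \left(37 \cdot 0 + 90081\right) = 166993 + \left(0 + 90081\right) = 166993 + 90081 = 257074$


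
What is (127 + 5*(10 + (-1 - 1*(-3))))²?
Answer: 34969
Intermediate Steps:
(127 + 5*(10 + (-1 - 1*(-3))))² = (127 + 5*(10 + (-1 + 3)))² = (127 + 5*(10 + 2))² = (127 + 5*12)² = (127 + 60)² = 187² = 34969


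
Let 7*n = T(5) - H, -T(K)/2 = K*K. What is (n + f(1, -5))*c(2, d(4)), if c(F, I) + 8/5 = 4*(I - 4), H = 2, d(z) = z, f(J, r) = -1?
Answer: 472/35 ≈ 13.486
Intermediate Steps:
T(K) = -2*K² (T(K) = -2*K*K = -2*K²)
n = -52/7 (n = (-2*5² - 1*2)/7 = (-2*25 - 2)/7 = (-50 - 2)/7 = (⅐)*(-52) = -52/7 ≈ -7.4286)
c(F, I) = -88/5 + 4*I (c(F, I) = -8/5 + 4*(I - 4) = -8/5 + 4*(-4 + I) = -8/5 + (-16 + 4*I) = -88/5 + 4*I)
(n + f(1, -5))*c(2, d(4)) = (-52/7 - 1)*(-88/5 + 4*4) = -59*(-88/5 + 16)/7 = -59/7*(-8/5) = 472/35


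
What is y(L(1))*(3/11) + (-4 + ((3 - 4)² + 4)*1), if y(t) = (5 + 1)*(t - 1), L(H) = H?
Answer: 1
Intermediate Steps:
y(t) = -6 + 6*t (y(t) = 6*(-1 + t) = -6 + 6*t)
y(L(1))*(3/11) + (-4 + ((3 - 4)² + 4)*1) = (-6 + 6*1)*(3/11) + (-4 + ((3 - 4)² + 4)*1) = (-6 + 6)*(3*(1/11)) + (-4 + ((-1)² + 4)*1) = 0*(3/11) + (-4 + (1 + 4)*1) = 0 + (-4 + 5*1) = 0 + (-4 + 5) = 0 + 1 = 1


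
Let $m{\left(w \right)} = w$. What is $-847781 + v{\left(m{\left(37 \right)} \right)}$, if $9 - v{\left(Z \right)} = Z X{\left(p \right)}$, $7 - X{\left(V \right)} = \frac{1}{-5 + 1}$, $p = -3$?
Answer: $- \frac{3392161}{4} \approx -8.4804 \cdot 10^{5}$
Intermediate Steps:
$X{\left(V \right)} = \frac{29}{4}$ ($X{\left(V \right)} = 7 - \frac{1}{-5 + 1} = 7 - \frac{1}{-4} = 7 - - \frac{1}{4} = 7 + \frac{1}{4} = \frac{29}{4}$)
$v{\left(Z \right)} = 9 - \frac{29 Z}{4}$ ($v{\left(Z \right)} = 9 - Z \frac{29}{4} = 9 - \frac{29 Z}{4}$)
$-847781 + v{\left(m{\left(37 \right)} \right)} = -847781 + \left(9 - \frac{1073}{4}\right) = -847781 - \frac{1037}{4} = - \frac{3392161}{4}$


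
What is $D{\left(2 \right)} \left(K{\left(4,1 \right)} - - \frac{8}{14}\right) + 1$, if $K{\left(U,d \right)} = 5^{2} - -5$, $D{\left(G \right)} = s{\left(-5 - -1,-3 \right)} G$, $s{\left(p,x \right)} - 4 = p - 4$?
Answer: $- \frac{1705}{7} \approx -243.57$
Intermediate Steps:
$s{\left(p,x \right)} = p$ ($s{\left(p,x \right)} = 4 + \left(p - 4\right) = 4 + \left(-4 + p\right) = p$)
$D{\left(G \right)} = - 4 G$ ($D{\left(G \right)} = \left(-5 - -1\right) G = \left(-5 + 1\right) G = - 4 G$)
$K{\left(U,d \right)} = 30$ ($K{\left(U,d \right)} = 25 + 5 = 30$)
$D{\left(2 \right)} \left(K{\left(4,1 \right)} - - \frac{8}{14}\right) + 1 = \left(-4\right) 2 \left(30 - - \frac{8}{14}\right) + 1 = - 8 \left(30 - \left(-8\right) \frac{1}{14}\right) + 1 = - 8 \left(30 - - \frac{4}{7}\right) + 1 = - 8 \left(30 + \frac{4}{7}\right) + 1 = \left(-8\right) \frac{214}{7} + 1 = - \frac{1712}{7} + 1 = - \frac{1705}{7}$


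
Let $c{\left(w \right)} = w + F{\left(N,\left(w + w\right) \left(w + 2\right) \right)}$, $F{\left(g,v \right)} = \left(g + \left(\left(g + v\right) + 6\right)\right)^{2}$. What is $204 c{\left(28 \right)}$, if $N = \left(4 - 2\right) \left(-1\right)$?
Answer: $577147008$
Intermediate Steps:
$N = -2$ ($N = 2 \left(-1\right) = -2$)
$F{\left(g,v \right)} = \left(6 + v + 2 g\right)^{2}$ ($F{\left(g,v \right)} = \left(g + \left(6 + g + v\right)\right)^{2} = \left(6 + v + 2 g\right)^{2}$)
$c{\left(w \right)} = w + \left(2 + 2 w \left(2 + w\right)\right)^{2}$ ($c{\left(w \right)} = w + \left(6 + \left(w + w\right) \left(w + 2\right) + 2 \left(-2\right)\right)^{2} = w + \left(6 + 2 w \left(2 + w\right) - 4\right)^{2} = w + \left(2 + 2 w \left(2 + w\right)\right)^{2}$)
$204 c{\left(28 \right)} = 204 \left(28 + 4 \left(1 + 28 \left(2 + 28\right)\right)^{2}\right) = 204 \left(28 + 4 \left(1 + 28 \cdot 30\right)^{2}\right) = 204 \left(28 + 4 \left(1 + 840\right)^{2}\right) = 204 \left(28 + 4 \cdot 841^{2}\right) = 204 \left(28 + 4 \cdot 707281\right) = 204 \left(28 + 2829124\right) = 204 \cdot 2829152 = 577147008$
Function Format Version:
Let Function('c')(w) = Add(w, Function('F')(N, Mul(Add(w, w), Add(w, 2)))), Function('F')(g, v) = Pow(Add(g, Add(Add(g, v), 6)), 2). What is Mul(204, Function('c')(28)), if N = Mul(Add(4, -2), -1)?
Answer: 577147008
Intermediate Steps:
N = -2 (N = Mul(2, -1) = -2)
Function('F')(g, v) = Pow(Add(6, v, Mul(2, g)), 2) (Function('F')(g, v) = Pow(Add(g, Add(6, g, v)), 2) = Pow(Add(6, v, Mul(2, g)), 2))
Function('c')(w) = Add(w, Pow(Add(2, Mul(2, w, Add(2, w))), 2)) (Function('c')(w) = Add(w, Pow(Add(6, Mul(Add(w, w), Add(w, 2)), Mul(2, -2)), 2)) = Add(w, Pow(Add(6, Mul(Mul(2, w), Add(2, w)), -4), 2)) = Add(w, Pow(Add(6, Mul(2, w, Add(2, w)), -4), 2)) = Add(w, Pow(Add(2, Mul(2, w, Add(2, w))), 2)))
Mul(204, Function('c')(28)) = Mul(204, Add(28, Mul(4, Pow(Add(1, Mul(28, Add(2, 28))), 2)))) = Mul(204, Add(28, Mul(4, Pow(Add(1, Mul(28, 30)), 2)))) = Mul(204, Add(28, Mul(4, Pow(Add(1, 840), 2)))) = Mul(204, Add(28, Mul(4, Pow(841, 2)))) = Mul(204, Add(28, Mul(4, 707281))) = Mul(204, Add(28, 2829124)) = Mul(204, 2829152) = 577147008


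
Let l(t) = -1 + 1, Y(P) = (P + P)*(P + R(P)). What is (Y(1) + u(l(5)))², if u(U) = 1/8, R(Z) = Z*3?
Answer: 4225/64 ≈ 66.016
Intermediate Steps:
R(Z) = 3*Z
Y(P) = 8*P² (Y(P) = (P + P)*(P + 3*P) = (2*P)*(4*P) = 8*P²)
l(t) = 0
u(U) = ⅛
(Y(1) + u(l(5)))² = (8*1² + ⅛)² = (8*1 + ⅛)² = (8 + ⅛)² = (65/8)² = 4225/64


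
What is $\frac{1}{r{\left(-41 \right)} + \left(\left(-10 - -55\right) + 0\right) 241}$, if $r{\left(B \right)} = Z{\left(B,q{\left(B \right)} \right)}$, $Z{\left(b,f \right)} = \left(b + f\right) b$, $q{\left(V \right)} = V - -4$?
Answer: $\frac{1}{14043} \approx 7.121 \cdot 10^{-5}$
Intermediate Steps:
$q{\left(V \right)} = 4 + V$ ($q{\left(V \right)} = V + 4 = 4 + V$)
$Z{\left(b,f \right)} = b \left(b + f\right)$
$r{\left(B \right)} = B \left(4 + 2 B\right)$ ($r{\left(B \right)} = B \left(B + \left(4 + B\right)\right) = B \left(4 + 2 B\right)$)
$\frac{1}{r{\left(-41 \right)} + \left(\left(-10 - -55\right) + 0\right) 241} = \frac{1}{2 \left(-41\right) \left(2 - 41\right) + \left(\left(-10 - -55\right) + 0\right) 241} = \frac{1}{2 \left(-41\right) \left(-39\right) + \left(\left(-10 + 55\right) + 0\right) 241} = \frac{1}{3198 + \left(45 + 0\right) 241} = \frac{1}{3198 + 45 \cdot 241} = \frac{1}{3198 + 10845} = \frac{1}{14043}$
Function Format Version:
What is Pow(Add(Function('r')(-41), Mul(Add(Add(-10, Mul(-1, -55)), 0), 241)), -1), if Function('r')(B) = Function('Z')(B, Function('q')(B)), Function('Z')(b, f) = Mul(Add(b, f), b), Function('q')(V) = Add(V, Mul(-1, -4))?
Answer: Rational(1, 14043) ≈ 7.1210e-5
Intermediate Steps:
Function('q')(V) = Add(4, V) (Function('q')(V) = Add(V, 4) = Add(4, V))
Function('Z')(b, f) = Mul(b, Add(b, f))
Function('r')(B) = Mul(B, Add(4, Mul(2, B))) (Function('r')(B) = Mul(B, Add(B, Add(4, B))) = Mul(B, Add(4, Mul(2, B))))
Pow(Add(Function('r')(-41), Mul(Add(Add(-10, Mul(-1, -55)), 0), 241)), -1) = Pow(Add(Mul(2, -41, Add(2, -41)), Mul(Add(Add(-10, Mul(-1, -55)), 0), 241)), -1) = Pow(Add(Mul(2, -41, -39), Mul(Add(Add(-10, 55), 0), 241)), -1) = Pow(Add(3198, Mul(Add(45, 0), 241)), -1) = Pow(Add(3198, Mul(45, 241)), -1) = Pow(Add(3198, 10845), -1) = Pow(14043, -1) = Rational(1, 14043)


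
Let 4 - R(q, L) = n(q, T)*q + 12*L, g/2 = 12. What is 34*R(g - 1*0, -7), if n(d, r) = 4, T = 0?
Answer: -272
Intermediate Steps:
g = 24 (g = 2*12 = 24)
R(q, L) = 4 - 12*L - 4*q (R(q, L) = 4 - (4*q + 12*L) = 4 + (-12*L - 4*q) = 4 - 12*L - 4*q)
34*R(g - 1*0, -7) = 34*(4 - 12*(-7) - 4*(24 - 1*0)) = 34*(4 + 84 - 4*(24 + 0)) = 34*(4 + 84 - 4*24) = 34*(4 + 84 - 96) = 34*(-8) = -272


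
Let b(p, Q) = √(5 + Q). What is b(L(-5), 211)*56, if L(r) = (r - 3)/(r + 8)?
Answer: 336*√6 ≈ 823.03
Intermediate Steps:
L(r) = (-3 + r)/(8 + r)
b(L(-5), 211)*56 = √(5 + 211)*56 = √216*56 = (6*√6)*56 = 336*√6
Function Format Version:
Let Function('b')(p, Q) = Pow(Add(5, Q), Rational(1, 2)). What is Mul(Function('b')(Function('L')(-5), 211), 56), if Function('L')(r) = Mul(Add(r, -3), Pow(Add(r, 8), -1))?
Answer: Mul(336, Pow(6, Rational(1, 2))) ≈ 823.03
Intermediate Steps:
Function('L')(r) = Mul(Pow(Add(8, r), -1), Add(-3, r)) (Function('L')(r) = Mul(Add(-3, r), Pow(Add(8, r), -1)) = Mul(Pow(Add(8, r), -1), Add(-3, r)))
Mul(Function('b')(Function('L')(-5), 211), 56) = Mul(Pow(Add(5, 211), Rational(1, 2)), 56) = Mul(Pow(216, Rational(1, 2)), 56) = Mul(Mul(6, Pow(6, Rational(1, 2))), 56) = Mul(336, Pow(6, Rational(1, 2)))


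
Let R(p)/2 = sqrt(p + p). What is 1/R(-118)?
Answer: -I*sqrt(59)/236 ≈ -0.032547*I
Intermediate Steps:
R(p) = 2*sqrt(2)*sqrt(p) (R(p) = 2*sqrt(p + p) = 2*sqrt(2*p) = 2*(sqrt(2)*sqrt(p)) = 2*sqrt(2)*sqrt(p))
1/R(-118) = 1/(2*sqrt(2)*sqrt(-118)) = 1/(2*sqrt(2)*(I*sqrt(118))) = 1/(4*I*sqrt(59)) = -I*sqrt(59)/236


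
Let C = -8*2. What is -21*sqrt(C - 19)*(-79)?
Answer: 1659*I*sqrt(35) ≈ 9814.8*I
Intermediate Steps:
C = -16
-21*sqrt(C - 19)*(-79) = -21*sqrt(-16 - 19)*(-79) = -21*I*sqrt(35)*(-79) = 1659*I*sqrt(35)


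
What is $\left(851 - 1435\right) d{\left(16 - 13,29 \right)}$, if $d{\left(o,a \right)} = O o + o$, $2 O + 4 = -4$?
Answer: $5256$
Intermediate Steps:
$O = -4$ ($O = -2 + \frac{1}{2} \left(-4\right) = -2 - 2 = -4$)
$d{\left(o,a \right)} = - 3 o$ ($d{\left(o,a \right)} = - 4 o + o = - 3 o$)
$\left(851 - 1435\right) d{\left(16 - 13,29 \right)} = \left(851 - 1435\right) \left(- 3 \left(16 - 13\right)\right) = - 584 \left(- 3 \left(16 - 13\right)\right) = - 584 \left(\left(-3\right) 3\right) = \left(-584\right) \left(-9\right) = 5256$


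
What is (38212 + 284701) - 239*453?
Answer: 214646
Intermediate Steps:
(38212 + 284701) - 239*453 = 322913 - 108267 = 214646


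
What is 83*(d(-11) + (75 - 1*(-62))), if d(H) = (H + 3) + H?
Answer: 9794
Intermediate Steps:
d(H) = 3 + 2*H (d(H) = (3 + H) + H = 3 + 2*H)
83*(d(-11) + (75 - 1*(-62))) = 83*((3 + 2*(-11)) + (75 - 1*(-62))) = 83*((3 - 22) + (75 + 62)) = 83*(-19 + 137) = 83*118 = 9794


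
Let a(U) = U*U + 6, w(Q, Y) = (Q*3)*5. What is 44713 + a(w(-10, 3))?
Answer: 67219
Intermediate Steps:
w(Q, Y) = 15*Q (w(Q, Y) = (3*Q)*5 = 15*Q)
a(U) = 6 + U² (a(U) = U² + 6 = 6 + U²)
44713 + a(w(-10, 3)) = 44713 + (6 + (15*(-10))²) = 44713 + (6 + (-150)²) = 44713 + (6 + 22500) = 44713 + 22506 = 67219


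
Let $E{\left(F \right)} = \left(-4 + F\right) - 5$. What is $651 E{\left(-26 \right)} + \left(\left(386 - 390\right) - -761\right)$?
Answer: $-22028$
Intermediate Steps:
$E{\left(F \right)} = -9 + F$
$651 E{\left(-26 \right)} + \left(\left(386 - 390\right) - -761\right) = 651 \left(-9 - 26\right) + \left(\left(386 - 390\right) - -761\right) = 651 \left(-35\right) + \left(\left(386 - 390\right) + 761\right) = -22785 + \left(-4 + 761\right) = -22785 + 757 = -22028$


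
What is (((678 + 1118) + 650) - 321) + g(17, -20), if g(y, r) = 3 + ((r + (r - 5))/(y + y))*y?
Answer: 4211/2 ≈ 2105.5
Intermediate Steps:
g(y, r) = 1/2 + r (g(y, r) = 3 + ((r + (-5 + r))/((2*y)))*y = 3 + ((-5 + 2*r)*(1/(2*y)))*y = 3 + ((-5 + 2*r)/(2*y))*y = 3 + (-5/2 + r) = 1/2 + r)
(((678 + 1118) + 650) - 321) + g(17, -20) = (((678 + 1118) + 650) - 321) + (1/2 - 20) = ((1796 + 650) - 321) - 39/2 = (2446 - 321) - 39/2 = 2125 - 39/2 = 4211/2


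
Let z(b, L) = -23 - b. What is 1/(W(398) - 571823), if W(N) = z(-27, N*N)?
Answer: -1/571819 ≈ -1.7488e-6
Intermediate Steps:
W(N) = 4 (W(N) = -23 - 1*(-27) = -23 + 27 = 4)
1/(W(398) - 571823) = 1/(4 - 571823) = 1/(-571819) = -1/571819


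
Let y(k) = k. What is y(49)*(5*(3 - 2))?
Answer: 245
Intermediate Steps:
y(49)*(5*(3 - 2)) = 49*(5*(3 - 2)) = 49*(5*1) = 49*5 = 245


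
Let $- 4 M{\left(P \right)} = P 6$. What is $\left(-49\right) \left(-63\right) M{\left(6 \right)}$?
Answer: $-27783$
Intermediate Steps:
$M{\left(P \right)} = - \frac{3 P}{2}$ ($M{\left(P \right)} = - \frac{P 6}{4} = - \frac{6 P}{4} = - \frac{3 P}{2}$)
$\left(-49\right) \left(-63\right) M{\left(6 \right)} = \left(-49\right) \left(-63\right) \left(\left(- \frac{3}{2}\right) 6\right) = 3087 \left(-9\right) = -27783$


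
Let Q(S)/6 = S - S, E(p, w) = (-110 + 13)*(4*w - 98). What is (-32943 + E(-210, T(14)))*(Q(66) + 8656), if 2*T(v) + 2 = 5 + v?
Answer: -231418160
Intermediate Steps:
T(v) = 3/2 + v/2 (T(v) = -1 + (5 + v)/2 = -1 + (5/2 + v/2) = 3/2 + v/2)
E(p, w) = 9506 - 388*w (E(p, w) = -97*(-98 + 4*w) = 9506 - 388*w)
Q(S) = 0 (Q(S) = 6*(S - S) = 6*0 = 0)
(-32943 + E(-210, T(14)))*(Q(66) + 8656) = (-32943 + (9506 - 388*(3/2 + (½)*14)))*(0 + 8656) = (-32943 + (9506 - 388*(3/2 + 7)))*8656 = (-32943 + (9506 - 388*17/2))*8656 = (-32943 + (9506 - 3298))*8656 = (-32943 + 6208)*8656 = -26735*8656 = -231418160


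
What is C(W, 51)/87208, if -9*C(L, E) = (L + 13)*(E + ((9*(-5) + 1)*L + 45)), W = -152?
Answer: 117872/98109 ≈ 1.2014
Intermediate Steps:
C(L, E) = -(13 + L)*(45 + E - 44*L)/9 (C(L, E) = -(L + 13)*(E + ((9*(-5) + 1)*L + 45))/9 = -(13 + L)*(E + ((-45 + 1)*L + 45))/9 = -(13 + L)*(E + (-44*L + 45))/9 = -(13 + L)*(E + (45 - 44*L))/9 = -(13 + L)*(45 + E - 44*L)/9)
C(W, 51)/87208 = (-65 - 13/9*51 + (44/9)*(-152)² + (527/9)*(-152) - ⅑*51*(-152))/87208 = (-65 - 221/3 + (44/9)*23104 - 80104/9 + 2584/3)*(1/87208) = (-65 - 221/3 + 1016576/9 - 80104/9 + 2584/3)*(1/87208) = (942976/9)*(1/87208) = 117872/98109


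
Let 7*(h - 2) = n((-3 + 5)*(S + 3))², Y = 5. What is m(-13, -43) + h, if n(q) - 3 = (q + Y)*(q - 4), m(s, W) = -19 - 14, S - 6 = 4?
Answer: 469008/7 ≈ 67001.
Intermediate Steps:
S = 10 (S = 6 + 4 = 10)
m(s, W) = -33
n(q) = 3 + (-4 + q)*(5 + q) (n(q) = 3 + (q + 5)*(q - 4) = 3 + (5 + q)*(-4 + q) = 3 + (-4 + q)*(5 + q))
h = 469239/7 (h = 2 + (-17 + (-3 + 5)*(10 + 3) + ((-3 + 5)*(10 + 3))²)²/7 = 2 + (-17 + 2*13 + (2*13)²)²/7 = 2 + (-17 + 26 + 26²)²/7 = 2 + (-17 + 26 + 676)²/7 = 2 + (⅐)*685² = 2 + (⅐)*469225 = 2 + 469225/7 = 469239/7 ≈ 67034.)
m(-13, -43) + h = -33 + 469239/7 = 469008/7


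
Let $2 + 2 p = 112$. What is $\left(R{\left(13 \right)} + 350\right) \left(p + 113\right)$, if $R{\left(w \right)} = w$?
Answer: $60984$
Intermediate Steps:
$p = 55$ ($p = -1 + \frac{1}{2} \cdot 112 = -1 + 56 = 55$)
$\left(R{\left(13 \right)} + 350\right) \left(p + 113\right) = \left(13 + 350\right) \left(55 + 113\right) = 363 \cdot 168 = 60984$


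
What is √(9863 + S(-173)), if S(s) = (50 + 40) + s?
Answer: 2*√2445 ≈ 98.894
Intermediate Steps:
S(s) = 90 + s
√(9863 + S(-173)) = √(9863 + (90 - 173)) = √(9863 - 83) = √9780 = 2*√2445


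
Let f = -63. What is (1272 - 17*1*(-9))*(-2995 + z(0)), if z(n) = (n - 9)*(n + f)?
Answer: -3459900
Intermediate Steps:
z(n) = (-63 + n)*(-9 + n) (z(n) = (n - 9)*(n - 63) = (-9 + n)*(-63 + n) = (-63 + n)*(-9 + n))
(1272 - 17*1*(-9))*(-2995 + z(0)) = (1272 - 17*1*(-9))*(-2995 + (567 + 0² - 72*0)) = (1272 - 17*(-9))*(-2995 + (567 + 0 + 0)) = (1272 + 153)*(-2995 + 567) = 1425*(-2428) = -3459900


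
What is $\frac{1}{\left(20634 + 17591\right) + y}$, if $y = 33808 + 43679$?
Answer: $\frac{1}{115712} \approx 8.6421 \cdot 10^{-6}$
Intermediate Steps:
$y = 77487$
$\frac{1}{\left(20634 + 17591\right) + y} = \frac{1}{\left(20634 + 17591\right) + 77487} = \frac{1}{38225 + 77487} = \frac{1}{115712}$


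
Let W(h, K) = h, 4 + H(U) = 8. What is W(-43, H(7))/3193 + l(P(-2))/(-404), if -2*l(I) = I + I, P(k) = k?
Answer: -11879/644986 ≈ -0.018417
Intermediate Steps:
H(U) = 4 (H(U) = -4 + 8 = 4)
l(I) = -I (l(I) = -(I + I)/2 = -I)
W(-43, H(7))/3193 + l(P(-2))/(-404) = -43/3193 - 1*(-2)/(-404) = -43*1/3193 + 2*(-1/404) = -43/3193 - 1/202 = -11879/644986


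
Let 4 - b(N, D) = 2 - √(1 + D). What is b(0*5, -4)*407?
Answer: 814 + 407*I*√3 ≈ 814.0 + 704.94*I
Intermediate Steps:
b(N, D) = 2 + √(1 + D) (b(N, D) = 4 - (2 - √(1 + D)) = 4 + (-2 + √(1 + D)) = 2 + √(1 + D))
b(0*5, -4)*407 = (2 + √(1 - 4))*407 = (2 + √(-3))*407 = (2 + I*√3)*407 = 814 + 407*I*√3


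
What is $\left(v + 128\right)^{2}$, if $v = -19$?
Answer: $11881$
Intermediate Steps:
$\left(v + 128\right)^{2} = \left(-19 + 128\right)^{2} = 109^{2} = 11881$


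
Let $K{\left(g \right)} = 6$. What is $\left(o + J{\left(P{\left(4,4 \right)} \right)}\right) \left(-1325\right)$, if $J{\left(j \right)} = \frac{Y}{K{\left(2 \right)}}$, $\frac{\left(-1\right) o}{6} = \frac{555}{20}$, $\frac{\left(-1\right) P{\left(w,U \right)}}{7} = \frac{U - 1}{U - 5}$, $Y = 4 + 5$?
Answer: $218625$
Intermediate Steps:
$Y = 9$
$P{\left(w,U \right)} = - \frac{7 \left(-1 + U\right)}{-5 + U}$ ($P{\left(w,U \right)} = - 7 \frac{U - 1}{U - 5} = - 7 \frac{-1 + U}{-5 + U} = - \frac{7 \left(-1 + U\right)}{-5 + U}$)
$o = - \frac{333}{2}$ ($o = - 6 \cdot \frac{555}{20} = - 6 \cdot 555 \cdot \frac{1}{20} = \left(-6\right) \frac{111}{4} = - \frac{333}{2} \approx -166.5$)
$J{\left(j \right)} = \frac{3}{2}$ ($J{\left(j \right)} = \frac{9}{6} = 9 \cdot \frac{1}{6} = \frac{3}{2}$)
$\left(o + J{\left(P{\left(4,4 \right)} \right)}\right) \left(-1325\right) = \left(- \frac{333}{2} + \frac{3}{2}\right) \left(-1325\right) = \left(-165\right) \left(-1325\right) = 218625$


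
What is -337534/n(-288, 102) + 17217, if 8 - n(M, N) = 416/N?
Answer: -6885417/100 ≈ -68854.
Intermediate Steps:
n(M, N) = 8 - 416/N
-337534/n(-288, 102) + 17217 = -337534/(8 - 416/102) + 17217 = -337534/(8 - 416*1/102) + 17217 = -337534/(8 - 208/51) + 17217 = -337534/200/51 + 17217 = -337534*51/200 + 17217 = -8607117/100 + 17217 = -6885417/100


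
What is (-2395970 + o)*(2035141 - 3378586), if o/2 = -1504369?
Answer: 7260927939060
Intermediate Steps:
o = -3008738 (o = 2*(-1504369) = -3008738)
(-2395970 + o)*(2035141 - 3378586) = (-2395970 - 3008738)*(2035141 - 3378586) = -5404708*(-1343445) = 7260927939060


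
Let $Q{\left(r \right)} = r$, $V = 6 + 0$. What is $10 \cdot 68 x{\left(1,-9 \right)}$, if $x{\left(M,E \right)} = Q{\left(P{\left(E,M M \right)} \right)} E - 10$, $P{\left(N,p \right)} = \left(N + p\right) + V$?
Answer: $5440$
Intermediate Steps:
$V = 6$
$P{\left(N,p \right)} = 6 + N + p$ ($P{\left(N,p \right)} = \left(N + p\right) + 6 = 6 + N + p$)
$x{\left(M,E \right)} = -10 + E \left(6 + E + M^{2}\right)$ ($x{\left(M,E \right)} = \left(6 + E + M M\right) E - 10 = \left(6 + E + M^{2}\right) E - 10 = E \left(6 + E + M^{2}\right) - 10 = -10 + E \left(6 + E + M^{2}\right)$)
$10 \cdot 68 x{\left(1,-9 \right)} = 10 \cdot 68 \left(-10 - 9 \left(6 - 9 + 1^{2}\right)\right) = 680 \left(-10 - 9 \left(6 - 9 + 1\right)\right) = 680 \left(-10 - -18\right) = 680 \left(-10 + 18\right) = 680 \cdot 8 = 5440$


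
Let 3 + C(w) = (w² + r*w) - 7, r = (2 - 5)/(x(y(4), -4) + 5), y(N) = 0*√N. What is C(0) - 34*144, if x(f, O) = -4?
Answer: -4906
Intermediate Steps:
y(N) = 0
r = -3 (r = (2 - 5)/(-4 + 5) = -3/1 = -3*1 = -3)
C(w) = -10 + w² - 3*w (C(w) = -3 + ((w² - 3*w) - 7) = -3 + (-7 + w² - 3*w) = -10 + w² - 3*w)
C(0) - 34*144 = (-10 + 0² - 3*0) - 34*144 = (-10 + 0 + 0) - 4896 = -10 - 4896 = -4906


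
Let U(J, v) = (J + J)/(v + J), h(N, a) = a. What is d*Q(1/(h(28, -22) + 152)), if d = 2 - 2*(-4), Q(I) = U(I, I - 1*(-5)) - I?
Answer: -98/2119 ≈ -0.046248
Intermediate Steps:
U(J, v) = 2*J/(J + v) (U(J, v) = (2*J)/(J + v) = 2*J/(J + v))
Q(I) = -I + 2*I/(5 + 2*I) (Q(I) = 2*I/(I + (I - 1*(-5))) - I = 2*I/(I + (I + 5)) - I = 2*I/(I + (5 + I)) - I = 2*I/(5 + 2*I) - I = -I + 2*I/(5 + 2*I))
d = 10 (d = 2 + 8 = 10)
d*Q(1/(h(28, -22) + 152)) = 10*((-3 - 2/(-22 + 152))/((-22 + 152)*(5 + 2/(-22 + 152)))) = 10*((-3 - 2/130)/(130*(5 + 2/130))) = 10*((-3 - 2*1/130)/(130*(5 + 2*(1/130)))) = 10*((-3 - 1/65)/(130*(5 + 1/65))) = 10*((1/130)*(-196/65)/(326/65)) = 10*((1/130)*(65/326)*(-196/65)) = 10*(-49/10595) = -98/2119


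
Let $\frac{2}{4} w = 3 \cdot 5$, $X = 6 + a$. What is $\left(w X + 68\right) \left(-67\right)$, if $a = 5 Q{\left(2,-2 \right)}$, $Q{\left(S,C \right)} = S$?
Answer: $-36716$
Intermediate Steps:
$a = 10$ ($a = 5 \cdot 2 = 10$)
$X = 16$ ($X = 6 + 10 = 16$)
$w = 30$ ($w = 2 \cdot 3 \cdot 5 = 2 \cdot 15 = 30$)
$\left(w X + 68\right) \left(-67\right) = \left(30 \cdot 16 + 68\right) \left(-67\right) = \left(480 + 68\right) \left(-67\right) = 548 \left(-67\right) = -36716$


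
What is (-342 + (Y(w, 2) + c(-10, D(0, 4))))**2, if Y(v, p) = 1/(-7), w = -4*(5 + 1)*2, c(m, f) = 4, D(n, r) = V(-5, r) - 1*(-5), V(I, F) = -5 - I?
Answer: 5602689/49 ≈ 1.1434e+5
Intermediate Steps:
D(n, r) = 5 (D(n, r) = (-5 - 1*(-5)) - 1*(-5) = (-5 + 5) + 5 = 0 + 5 = 5)
w = -48 (w = -24*2 = -4*12 = -48)
Y(v, p) = -1/7
(-342 + (Y(w, 2) + c(-10, D(0, 4))))**2 = (-342 + (-1/7 + 4))**2 = (-342 + 27/7)**2 = (-2367/7)**2 = 5602689/49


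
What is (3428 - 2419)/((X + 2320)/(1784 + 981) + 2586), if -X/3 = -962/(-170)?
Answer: 237140225/607970407 ≈ 0.39005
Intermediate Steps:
X = -1443/85 (X = -(-2886)/(-170) = -(-2886)*(-1)/170 = -3*481/85 = -1443/85 ≈ -16.976)
(3428 - 2419)/((X + 2320)/(1784 + 981) + 2586) = (3428 - 2419)/((-1443/85 + 2320)/(1784 + 981) + 2586) = 1009/((195757/85)/2765 + 2586) = 1009/((195757/85)*(1/2765) + 2586) = 1009/(195757/235025 + 2586) = 1009/(607970407/235025) = 1009*(235025/607970407) = 237140225/607970407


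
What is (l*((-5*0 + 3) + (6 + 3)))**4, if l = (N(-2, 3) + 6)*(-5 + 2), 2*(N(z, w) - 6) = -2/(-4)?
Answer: 37822859361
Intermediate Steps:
N(z, w) = 25/4 (N(z, w) = 6 + (-2/(-4))/2 = 6 + (-2*(-1/4))/2 = 6 + (1/2)*(1/2) = 6 + 1/4 = 25/4)
l = -147/4 (l = (25/4 + 6)*(-5 + 2) = (49/4)*(-3) = -147/4 ≈ -36.750)
(l*((-5*0 + 3) + (6 + 3)))**4 = (-147*((-5*0 + 3) + (6 + 3))/4)**4 = (-147*((0 + 3) + 9)/4)**4 = (-147*(3 + 9)/4)**4 = (-147/4*12)**4 = (-441)**4 = 37822859361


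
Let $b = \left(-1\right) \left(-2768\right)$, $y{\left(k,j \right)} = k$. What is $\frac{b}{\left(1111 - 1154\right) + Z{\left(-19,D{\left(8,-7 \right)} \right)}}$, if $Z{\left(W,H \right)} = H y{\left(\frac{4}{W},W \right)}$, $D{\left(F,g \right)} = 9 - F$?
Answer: $- \frac{52592}{821} \approx -64.058$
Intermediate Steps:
$Z{\left(W,H \right)} = \frac{4 H}{W}$ ($Z{\left(W,H \right)} = H \frac{4}{W} = \frac{4 H}{W}$)
$b = 2768$
$\frac{b}{\left(1111 - 1154\right) + Z{\left(-19,D{\left(8,-7 \right)} \right)}} = \frac{2768}{\left(1111 - 1154\right) + \frac{4 \left(9 - 8\right)}{-19}} = \frac{2768}{-43 + 4 \left(9 - 8\right) \left(- \frac{1}{19}\right)} = \frac{2768}{-43 + 4 \cdot 1 \left(- \frac{1}{19}\right)} = \frac{2768}{-43 - \frac{4}{19}} = \frac{2768}{- \frac{821}{19}} = 2768 \left(- \frac{19}{821}\right) = - \frac{52592}{821}$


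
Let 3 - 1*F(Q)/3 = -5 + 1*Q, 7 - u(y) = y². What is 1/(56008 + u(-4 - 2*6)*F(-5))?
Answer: 1/46297 ≈ 2.1600e-5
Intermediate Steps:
u(y) = 7 - y²
F(Q) = 24 - 3*Q (F(Q) = 9 - 3*(-5 + 1*Q) = 9 - 3*(-5 + Q) = 9 + (15 - 3*Q) = 24 - 3*Q)
1/(56008 + u(-4 - 2*6)*F(-5)) = 1/(56008 + (7 - (-4 - 2*6)²)*(24 - 3*(-5))) = 1/(56008 + (7 - (-4 - 12)²)*(24 + 15)) = 1/(56008 + (7 - 1*(-16)²)*39) = 1/(56008 + (7 - 1*256)*39) = 1/(56008 + (7 - 256)*39) = 1/(56008 - 249*39) = 1/(56008 - 9711) = 1/46297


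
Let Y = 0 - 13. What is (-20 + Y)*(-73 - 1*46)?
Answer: 3927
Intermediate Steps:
Y = -13
(-20 + Y)*(-73 - 1*46) = (-20 - 13)*(-73 - 1*46) = -33*(-73 - 46) = -33*(-119) = 3927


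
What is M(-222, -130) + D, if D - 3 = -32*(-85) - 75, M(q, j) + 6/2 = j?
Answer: 2515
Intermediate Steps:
M(q, j) = -3 + j
D = 2648 (D = 3 + (-32*(-85) - 75) = 3 + (2720 - 75) = 3 + 2645 = 2648)
M(-222, -130) + D = (-3 - 130) + 2648 = -133 + 2648 = 2515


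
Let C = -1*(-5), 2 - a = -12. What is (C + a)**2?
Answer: 361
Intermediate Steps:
a = 14 (a = 2 - 1*(-12) = 2 + 12 = 14)
C = 5
(C + a)**2 = (5 + 14)**2 = 19**2 = 361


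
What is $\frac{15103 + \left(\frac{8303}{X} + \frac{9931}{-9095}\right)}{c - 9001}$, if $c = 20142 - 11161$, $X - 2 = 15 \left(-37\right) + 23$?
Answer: $- \frac{14544193367}{19281400} \approx -754.31$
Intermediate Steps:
$X = -530$ ($X = 2 + \left(15 \left(-37\right) + 23\right) = 2 + \left(-555 + 23\right) = 2 - 532 = -530$)
$c = 8981$ ($c = 20142 - 11161 = 8981$)
$\frac{15103 + \left(\frac{8303}{X} + \frac{9931}{-9095}\right)}{c - 9001} = \frac{15103 + \left(\frac{8303}{-530} + \frac{9931}{-9095}\right)}{8981 - 9001} = \frac{15103 + \left(8303 \left(- \frac{1}{530}\right) + 9931 \left(- \frac{1}{9095}\right)\right)}{-20} = \left(15103 - \frac{16155843}{964070}\right) \left(- \frac{1}{20}\right) = \frac{14544193367}{964070} \left(- \frac{1}{20}\right) = - \frac{14544193367}{19281400}$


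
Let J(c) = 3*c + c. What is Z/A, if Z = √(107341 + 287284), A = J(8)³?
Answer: 5*√15785/32768 ≈ 0.019171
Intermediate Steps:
J(c) = 4*c
A = 32768 (A = (4*8)³ = 32³ = 32768)
Z = 5*√15785 (Z = √394625 = 5*√15785 ≈ 628.19)
Z/A = (5*√15785)/32768 = (5*√15785)*(1/32768) = 5*√15785/32768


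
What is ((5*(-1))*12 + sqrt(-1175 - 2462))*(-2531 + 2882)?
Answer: -21060 + 351*I*sqrt(3637) ≈ -21060.0 + 21168.0*I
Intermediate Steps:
((5*(-1))*12 + sqrt(-1175 - 2462))*(-2531 + 2882) = (-5*12 + sqrt(-3637))*351 = (-60 + I*sqrt(3637))*351 = -21060 + 351*I*sqrt(3637)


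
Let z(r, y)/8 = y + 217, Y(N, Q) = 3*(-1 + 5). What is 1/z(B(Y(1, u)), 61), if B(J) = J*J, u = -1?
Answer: 1/2224 ≈ 0.00044964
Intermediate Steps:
Y(N, Q) = 12 (Y(N, Q) = 3*4 = 12)
B(J) = J²
z(r, y) = 1736 + 8*y (z(r, y) = 8*(y + 217) = 8*(217 + y) = 1736 + 8*y)
1/z(B(Y(1, u)), 61) = 1/(1736 + 8*61) = 1/(1736 + 488) = 1/2224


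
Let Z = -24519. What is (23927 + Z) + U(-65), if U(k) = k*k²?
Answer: -275217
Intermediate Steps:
U(k) = k³
(23927 + Z) + U(-65) = (23927 - 24519) + (-65)³ = -592 - 274625 = -275217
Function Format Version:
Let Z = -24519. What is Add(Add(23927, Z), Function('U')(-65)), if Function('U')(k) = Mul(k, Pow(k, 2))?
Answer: -275217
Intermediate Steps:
Function('U')(k) = Pow(k, 3)
Add(Add(23927, Z), Function('U')(-65)) = Add(Add(23927, -24519), Pow(-65, 3)) = Add(-592, -274625) = -275217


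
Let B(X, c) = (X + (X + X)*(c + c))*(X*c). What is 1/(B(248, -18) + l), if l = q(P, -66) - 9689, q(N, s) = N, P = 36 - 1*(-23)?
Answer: 1/78592482 ≈ 1.2724e-8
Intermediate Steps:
P = 59 (P = 36 + 23 = 59)
B(X, c) = X*c*(X + 4*X*c) (B(X, c) = (X + (2*X)*(2*c))*(X*c) = (X + 4*X*c)*(X*c) = X*c*(X + 4*X*c))
l = -9630 (l = 59 - 9689 = -9630)
1/(B(248, -18) + l) = 1/(-18*248²*(1 + 4*(-18)) - 9630) = 1/(-18*61504*(1 - 72) - 9630) = 1/(-18*61504*(-71) - 9630) = 1/(78602112 - 9630) = 1/78592482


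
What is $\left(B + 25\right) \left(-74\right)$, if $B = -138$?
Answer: $8362$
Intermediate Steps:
$\left(B + 25\right) \left(-74\right) = \left(-138 + 25\right) \left(-74\right) = \left(-113\right) \left(-74\right) = 8362$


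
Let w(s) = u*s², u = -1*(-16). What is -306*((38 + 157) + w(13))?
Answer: -887094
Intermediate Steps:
u = 16
w(s) = 16*s²
-306*((38 + 157) + w(13)) = -306*((38 + 157) + 16*13²) = -306*(195 + 16*169) = -306*(195 + 2704) = -306*2899 = -887094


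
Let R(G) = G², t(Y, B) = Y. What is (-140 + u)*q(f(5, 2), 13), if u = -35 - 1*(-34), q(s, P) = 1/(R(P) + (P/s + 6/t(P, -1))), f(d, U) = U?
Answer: -1222/1525 ≈ -0.80131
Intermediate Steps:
q(s, P) = 1/(P² + 6/P + P/s) (q(s, P) = 1/(P² + (P/s + 6/P)) = 1/(P² + (6/P + P/s)) = 1/(P² + 6/P + P/s))
u = -1 (u = -35 + 34 = -1)
(-140 + u)*q(f(5, 2), 13) = (-140 - 1)*(13*2/(13² + 6*2 + 2*13³)) = -1833*2/(169 + 12 + 2*2197) = -1833*2/(169 + 12 + 4394) = -1833*2/4575 = -141*26/4575 = -1222/1525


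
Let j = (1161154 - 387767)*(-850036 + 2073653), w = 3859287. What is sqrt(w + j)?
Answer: sqrt(946333340066) ≈ 9.7280e+5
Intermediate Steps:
j = 946329480779 (j = 773387*1223617 = 946329480779)
sqrt(w + j) = sqrt(3859287 + 946329480779) = sqrt(946333340066)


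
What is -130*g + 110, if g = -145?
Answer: 18960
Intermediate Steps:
-130*g + 110 = -130*(-145) + 110 = 18850 + 110 = 18960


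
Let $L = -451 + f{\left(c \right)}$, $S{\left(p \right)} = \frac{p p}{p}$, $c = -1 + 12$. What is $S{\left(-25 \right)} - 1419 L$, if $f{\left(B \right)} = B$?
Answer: $624335$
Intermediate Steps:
$c = 11$
$S{\left(p \right)} = p$ ($S{\left(p \right)} = \frac{p^{2}}{p} = p$)
$L = -440$ ($L = -451 + 11 = -440$)
$S{\left(-25 \right)} - 1419 L = -25 - -624360 = -25 + 624360 = 624335$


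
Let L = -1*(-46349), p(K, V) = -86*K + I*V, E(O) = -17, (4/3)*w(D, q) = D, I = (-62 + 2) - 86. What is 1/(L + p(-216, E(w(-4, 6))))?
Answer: 1/67407 ≈ 1.4835e-5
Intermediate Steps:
I = -146 (I = -60 - 86 = -146)
w(D, q) = 3*D/4
p(K, V) = -146*V - 86*K (p(K, V) = -86*K - 146*V = -146*V - 86*K)
L = 46349
1/(L + p(-216, E(w(-4, 6)))) = 1/(46349 + (-146*(-17) - 86*(-216))) = 1/(46349 + (2482 + 18576)) = 1/(46349 + 21058) = 1/67407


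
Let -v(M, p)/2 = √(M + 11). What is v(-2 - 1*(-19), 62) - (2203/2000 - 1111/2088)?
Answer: -297233/522000 - 4*√7 ≈ -11.152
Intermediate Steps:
v(M, p) = -2*√(11 + M) (v(M, p) = -2*√(M + 11) = -2*√(11 + M))
v(-2 - 1*(-19), 62) - (2203/2000 - 1111/2088) = -2*√(11 + (-2 - 1*(-19))) - (2203/2000 - 1111/2088) = -2*√(11 + (-2 + 19)) - (2203*(1/2000) - 1111*1/2088) = -2*√(11 + 17) - (2203/2000 - 1111/2088) = -4*√7 - 1*297233/522000 = -4*√7 - 297233/522000 = -297233/522000 - 4*√7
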